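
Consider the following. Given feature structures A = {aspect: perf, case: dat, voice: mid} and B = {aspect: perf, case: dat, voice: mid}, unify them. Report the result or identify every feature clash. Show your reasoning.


Compare features:
aspect: A=perf vs B=perf -> unified: perf
case: A=dat vs B=dat -> unified: dat
voice: A=mid vs B=mid -> unified: mid
No clashes found.

Unified: {aspect: perf, case: dat, voice: mid}


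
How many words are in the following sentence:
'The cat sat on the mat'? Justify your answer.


Split into words: The | cat | sat | on | the | mat = 6 words.

6


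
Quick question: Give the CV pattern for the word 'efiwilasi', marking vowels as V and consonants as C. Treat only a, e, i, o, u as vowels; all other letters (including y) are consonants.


Letter mapping: e = V, f = C, i = V, w = C, i = V, l = C, a = V, s = C, i = V.

VCVCVCVCV


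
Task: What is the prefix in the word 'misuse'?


The word 'misuse' = 'mis' (prefix) + 'use' (root). The prefix is 'mis'.

mis


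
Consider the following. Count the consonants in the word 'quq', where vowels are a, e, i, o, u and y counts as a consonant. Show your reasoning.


Consonants in 'quq': q, q = 2 consonants.

2


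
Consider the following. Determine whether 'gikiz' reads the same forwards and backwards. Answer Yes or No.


Forward: 'gikiz'
Reversed: 'zikig'
They differ.

No


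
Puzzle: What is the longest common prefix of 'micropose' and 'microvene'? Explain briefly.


Compare from the start: 5 characters match: 'micro'. Mismatch at position 6: 'p' vs 'v'.

micro


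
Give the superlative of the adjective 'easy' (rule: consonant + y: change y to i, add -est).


Apply superlative formation (consonant + y: change y to i, add -est): 'easy' -> 'easiest'.

easiest


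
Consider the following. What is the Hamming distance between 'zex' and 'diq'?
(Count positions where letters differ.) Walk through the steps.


Alignment:
Position 1: 'z' vs 'd' = DIFFER
Position 2: 'e' vs 'i' = DIFFER
Position 3: 'x' vs 'q' = DIFFER
Total differences: 3

3


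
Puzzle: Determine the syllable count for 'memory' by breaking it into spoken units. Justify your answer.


Break 'memory' into syllables: mem-o-ry -> mem | o | ry = 3 syllables

3 syllables


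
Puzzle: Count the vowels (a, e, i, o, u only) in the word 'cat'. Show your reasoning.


Vowels in 'cat': a = 1 vowels.

1


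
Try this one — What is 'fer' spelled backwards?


Reverse 'fer' character by character: 'ref'.

ref


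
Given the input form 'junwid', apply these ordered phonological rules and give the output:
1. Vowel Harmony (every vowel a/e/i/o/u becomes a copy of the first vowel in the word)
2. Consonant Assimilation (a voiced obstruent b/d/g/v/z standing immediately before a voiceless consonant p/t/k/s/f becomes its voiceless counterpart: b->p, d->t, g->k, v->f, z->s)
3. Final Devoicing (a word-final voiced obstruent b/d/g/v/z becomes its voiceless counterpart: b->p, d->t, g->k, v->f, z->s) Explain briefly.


Starting form: 'junwid'
Rule 1: Vowel Harmony: all vowels become 'u' (matching first vowel). 'junwid' -> 'junwud'
Rule 2: Consonant Assimilation: no voiced obstruent (b/d/g/v/z) stands immediately before a voiceless consonant (p/t/k/s/f). No change.
Rule 3: Final Devoicing: word-final voiced obstruent 'd' becomes voiceless 't'. 'junwud' -> 'junwut'
Final form: 'junwut'

junwut


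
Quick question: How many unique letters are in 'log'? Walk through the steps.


Unique letters in 'log': {g, l, o} = 3 distinct letters.

3


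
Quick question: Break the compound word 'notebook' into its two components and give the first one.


Split 'notebook' into 'note' + 'book'. The first part is 'note'.

note


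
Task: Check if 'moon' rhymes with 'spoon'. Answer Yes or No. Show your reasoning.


Rime (stressed vowel + following sounds) of 'moon': -oon = /uːn/
Rime of 'spoon': -oon = /uːn/
/uːn/ and /uːn/ are the same ending sound, so the words rhyme.

Yes


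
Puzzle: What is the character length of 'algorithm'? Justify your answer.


Spell out 'algorithm' and number each letter: a(1), l(2), g(3), o(4), r(5), i(6), t(7), h(8), m(9). Total: 9 letters.

9


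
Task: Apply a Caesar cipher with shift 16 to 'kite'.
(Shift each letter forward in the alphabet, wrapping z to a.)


Shift each letter by 16: k -> a, i -> y, t -> j, e -> u. Result: 'ayju'.

ayju


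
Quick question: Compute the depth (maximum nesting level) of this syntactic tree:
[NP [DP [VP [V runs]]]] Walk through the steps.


Count bracket nesting levels:
'[' at pos 0: depth = 1
'[' at pos 4: depth = 2
'[' at pos 8: depth = 3
'[' at pos 12: depth = 4
Maximum depth reached: 4

4


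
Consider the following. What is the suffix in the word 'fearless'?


The word 'fearless' = 'fear' (root) + '-less' (suffix). The suffix is '-less'.

less


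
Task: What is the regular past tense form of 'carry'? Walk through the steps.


Apply rule: Change -y to -ied. 'carry' becomes 'carried'.

carried


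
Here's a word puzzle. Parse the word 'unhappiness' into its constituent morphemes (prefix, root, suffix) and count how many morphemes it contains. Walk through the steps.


Step 1: Identify prefix: 'un' (meaning: not/reverse)
Step 2: Identify root: 'happy'
Step 3: Identify suffix(es): 'ness'
Decomposition: un- (prefix: not/reverse) + happy (root) + -ness (suffix: state of)
Total morphemes: 3

3 morphemes (un- (prefix: not/reverse) + happy (root) + -ness (suffix: state of))


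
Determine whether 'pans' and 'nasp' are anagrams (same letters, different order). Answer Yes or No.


Sorted letters of 'pans': 'anps'
Sorted letters of 'nasp': 'anps'
They match.

Yes


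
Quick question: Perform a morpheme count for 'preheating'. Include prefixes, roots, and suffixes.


Decomposition: pre- (prefix) + heat (root) + -ing (suffix) = 3 morpheme(s)

3 morphemes


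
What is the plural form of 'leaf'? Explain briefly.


Apply rule: Change -f to -ves. 'leaf' becomes 'leaves'.

leaves


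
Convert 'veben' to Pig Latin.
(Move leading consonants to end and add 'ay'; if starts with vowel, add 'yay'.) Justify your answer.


'veben': move consonant cluster 'v' to end and add 'ay': 'ebenvay'.

ebenvay


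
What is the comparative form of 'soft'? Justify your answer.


Apply comparative formation (add -er): 'soft' -> 'softer'.

softer


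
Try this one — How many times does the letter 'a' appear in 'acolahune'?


Letter 'a' in 'acolahune': found at position(s) 1, 5 = 2 occurrence(s).

2


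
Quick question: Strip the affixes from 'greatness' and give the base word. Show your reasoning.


Remove suffix '-ness' from 'greatness' to get root 'great'.

great


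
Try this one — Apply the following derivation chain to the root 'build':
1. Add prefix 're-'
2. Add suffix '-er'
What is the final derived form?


Step 1: Add prefix 're-' to 'build' = 'rebuild'
Step 2: Add suffix '-er' to 'rebuild' = 'rebuilder'

rebuilder


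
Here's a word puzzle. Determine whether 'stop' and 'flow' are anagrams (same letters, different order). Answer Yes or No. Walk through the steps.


Sorted letters of 'stop': 'opst'
Sorted letters of 'flow': 'flow'
They do not match.

No


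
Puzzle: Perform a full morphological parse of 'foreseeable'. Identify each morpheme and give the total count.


Step 1: Identify prefix: 'fore' (meaning: before/front)
Step 2: Identify root: 'see'
Step 3: Identify suffix(es): 'able'
Decomposition: fore- (prefix: before/front) + see (root) + -able (suffix: capable of)
Total morphemes: 3

3 morphemes (fore- (prefix: before/front) + see (root) + -able (suffix: capable of))


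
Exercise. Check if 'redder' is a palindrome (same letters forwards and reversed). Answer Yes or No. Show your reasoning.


Forward: 'redder'
Reversed: 'redder'
They are identical.

Yes


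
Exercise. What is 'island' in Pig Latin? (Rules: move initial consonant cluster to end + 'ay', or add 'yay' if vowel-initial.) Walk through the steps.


'island' starts with a vowel, so add 'yay': 'islandyay'.

islandyay


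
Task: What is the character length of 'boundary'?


Spell out 'boundary' and number each letter: b(1), o(2), u(3), n(4), d(5), a(6), r(7), y(8). Total: 8 letters.

8


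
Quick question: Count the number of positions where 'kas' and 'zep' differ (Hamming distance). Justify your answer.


Alignment:
Position 1: 'k' vs 'z' = DIFFER
Position 2: 'a' vs 'e' = DIFFER
Position 3: 's' vs 'p' = DIFFER
Total differences: 3

3


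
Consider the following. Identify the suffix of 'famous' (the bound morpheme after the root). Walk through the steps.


The word 'famous' = 'fame' (root) + '-ous' (suffix). The suffix is '-ous'.

ous


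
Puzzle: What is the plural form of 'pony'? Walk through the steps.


Apply rule: Change -y to -ies (consonant + y). 'pony' becomes 'ponies'.

ponies


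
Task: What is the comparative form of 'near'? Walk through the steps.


Apply comparative formation (add -er): 'near' -> 'nearer'.

nearer


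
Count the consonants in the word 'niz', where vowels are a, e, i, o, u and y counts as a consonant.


Consonants in 'niz': n, z = 2 consonants.

2


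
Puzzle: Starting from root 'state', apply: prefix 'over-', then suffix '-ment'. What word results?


Step 1: Add prefix 'over-' to 'state' = 'overstate'
Step 2: Add suffix '-ment' to 'overstate' = 'overstatement'

overstatement


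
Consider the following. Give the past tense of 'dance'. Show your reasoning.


Apply rule: Add -d (word ends in -e). 'dance' becomes 'danced'.

danced


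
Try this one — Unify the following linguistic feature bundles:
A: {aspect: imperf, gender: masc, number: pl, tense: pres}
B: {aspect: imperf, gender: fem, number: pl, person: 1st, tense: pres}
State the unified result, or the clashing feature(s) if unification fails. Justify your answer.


Compare features:
aspect: A=imperf vs B=imperf -> unified: imperf
gender: A=masc vs B=fem -> CLASH
number: A=pl vs B=pl -> unified: pl
person: A=_ vs B=1st -> unified: 1st
tense: A=pres vs B=pres -> unified: pres
Clash detected on feature 'gender' (masc vs fem); unification fails.

CLASH on 'gender' (masc vs fem)


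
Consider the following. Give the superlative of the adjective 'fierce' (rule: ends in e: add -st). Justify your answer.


Apply superlative formation (ends in e: add -st): 'fierce' -> 'fiercest'.

fiercest


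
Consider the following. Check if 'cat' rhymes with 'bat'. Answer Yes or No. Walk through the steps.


Rime (stressed vowel + following sounds) of 'cat': -at = /æt/
Rime of 'bat': -at = /æt/
/æt/ and /æt/ are the same ending sound, so the words rhyme.

Yes


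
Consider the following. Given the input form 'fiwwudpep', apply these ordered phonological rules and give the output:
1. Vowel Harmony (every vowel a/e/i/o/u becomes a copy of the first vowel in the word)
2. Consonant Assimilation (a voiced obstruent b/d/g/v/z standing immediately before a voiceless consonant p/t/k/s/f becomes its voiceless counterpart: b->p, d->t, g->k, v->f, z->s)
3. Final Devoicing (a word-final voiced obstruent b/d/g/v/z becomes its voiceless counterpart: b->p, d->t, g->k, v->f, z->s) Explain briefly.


Starting form: 'fiwwudpep'
Rule 1: Vowel Harmony: all vowels become 'i' (matching first vowel). 'fiwwudpep' -> 'fiwwidpip'
Rule 2: Consonant Assimilation: voiced obstruent before voiceless consonant becomes voiceless ('dp' -> 'tp'). 'fiwwidpip' -> 'fiwwitpip'
Rule 3: Final Devoicing: final consonant 'p' is not one of the voiced obstruents b/d/g/v/z. No change.
Final form: 'fiwwitpip'

fiwwitpip


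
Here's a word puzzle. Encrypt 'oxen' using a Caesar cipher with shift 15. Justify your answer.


Shift each letter by 15: o -> d, x -> m, e -> t, n -> c. Result: 'dmtc'.

dmtc


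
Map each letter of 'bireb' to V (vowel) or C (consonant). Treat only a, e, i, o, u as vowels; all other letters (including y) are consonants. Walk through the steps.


Letter mapping: b = C, i = V, r = C, e = V, b = C.

CVCVC


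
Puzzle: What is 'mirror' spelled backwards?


Reverse 'mirror' character by character: 'rorrim'.

rorrim


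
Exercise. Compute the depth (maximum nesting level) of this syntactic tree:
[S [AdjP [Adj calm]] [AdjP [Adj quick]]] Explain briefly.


Count bracket nesting levels:
'[' at pos 0: depth = 1
'[' at pos 3: depth = 2
'[' at pos 9: depth = 3
'[' at pos 21: depth = 2
'[' at pos 27: depth = 3
Maximum depth reached: 3

3


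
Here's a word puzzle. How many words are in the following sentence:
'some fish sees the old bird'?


Split into words: some | fish | sees | the | old | bird = 6 words.

6


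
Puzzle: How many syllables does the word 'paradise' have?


Break 'paradise' into syllables: par-a-dise -> par | a | dise = 3 syllables

3 syllables


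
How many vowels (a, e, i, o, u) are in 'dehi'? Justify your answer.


Vowels in 'dehi': e, i = 2 vowels.

2


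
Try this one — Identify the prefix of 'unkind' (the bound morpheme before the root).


The word 'unkind' = 'un' (prefix) + 'kind' (root). The prefix is 'un'.

un


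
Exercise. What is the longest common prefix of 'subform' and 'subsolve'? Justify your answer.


Compare from the start: 3 characters match: 'sub'. Mismatch at position 4: 'f' vs 's'.

sub


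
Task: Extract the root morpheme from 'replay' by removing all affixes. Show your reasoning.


Remove prefix 're' from 'replay' to get root 'play'.

play


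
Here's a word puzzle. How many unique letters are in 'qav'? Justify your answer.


Unique letters in 'qav': {a, q, v} = 3 distinct letters.

3


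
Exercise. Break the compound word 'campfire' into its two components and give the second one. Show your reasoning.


Split 'campfire' into 'camp' + 'fire'. The second part is 'fire'.

fire


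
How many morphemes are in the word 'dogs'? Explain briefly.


Decomposition: dog (root) + -s (plural) = 2 morpheme(s)

2 morphemes


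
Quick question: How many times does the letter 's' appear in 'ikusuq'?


Letter 's' in 'ikusuq': found at position(s) 4 = 1 occurrence(s).

1


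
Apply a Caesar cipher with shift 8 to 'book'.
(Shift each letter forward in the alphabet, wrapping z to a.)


Shift each letter by 8: b -> j, o -> w, o -> w, k -> s. Result: 'jwws'.

jwws


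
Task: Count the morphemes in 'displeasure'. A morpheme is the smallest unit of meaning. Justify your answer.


Decomposition: dis- (prefix) + please (root) + -ure (suffix) = 3 morpheme(s)

3 morphemes


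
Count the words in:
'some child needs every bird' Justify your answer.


Split into words: some | child | needs | every | bird = 5 words.

5


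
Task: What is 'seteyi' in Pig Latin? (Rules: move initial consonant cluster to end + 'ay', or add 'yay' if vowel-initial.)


'seteyi': move consonant cluster 's' to end and add 'ay': 'eteyisay'.

eteyisay


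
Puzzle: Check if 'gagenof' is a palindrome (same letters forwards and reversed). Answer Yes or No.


Forward: 'gagenof'
Reversed: 'fonegag'
They differ.

No


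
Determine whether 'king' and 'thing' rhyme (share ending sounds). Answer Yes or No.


Rime (stressed vowel + following sounds) of 'king': -ing = /ɪŋ/
Rime of 'thing': -ing = /ɪŋ/
/ɪŋ/ and /ɪŋ/ are the same ending sound, so the words rhyme.

Yes


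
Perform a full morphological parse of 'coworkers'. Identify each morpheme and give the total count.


Step 1: Identify prefix: 'co' (meaning: together)
Step 2: Identify root: 'work'
Step 3: Identify suffix(es): 'er, s'
Decomposition: co- (prefix: together) + work (root) + -er (suffix: one who) + -s (plural)
Total morphemes: 4

4 morphemes (co- (prefix: together) + work (root) + -er (suffix: one who) + -s (plural))


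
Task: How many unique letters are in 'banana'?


Unique letters in 'banana': {a, b, n} = 3 distinct letters.

3


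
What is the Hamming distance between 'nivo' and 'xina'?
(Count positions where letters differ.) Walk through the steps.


Alignment:
Position 1: 'n' vs 'x' = DIFFER
Position 2: 'i' vs 'i' = match
Position 3: 'v' vs 'n' = DIFFER
Position 4: 'o' vs 'a' = DIFFER
Total differences: 3

3


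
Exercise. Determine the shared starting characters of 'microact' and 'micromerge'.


Compare from the start: 5 characters match: 'micro'. Mismatch at position 6: 'a' vs 'm'.

micro


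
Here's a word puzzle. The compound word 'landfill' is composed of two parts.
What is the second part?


Split 'landfill' into 'land' + 'fill'. The second part is 'fill'.

fill


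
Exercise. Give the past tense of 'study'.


Apply rule: Change -y to -ied. 'study' becomes 'studied'.

studied


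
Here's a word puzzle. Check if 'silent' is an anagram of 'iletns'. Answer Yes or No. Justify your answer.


Sorted letters of 'silent': 'eilnst'
Sorted letters of 'iletns': 'eilnst'
They match.

Yes


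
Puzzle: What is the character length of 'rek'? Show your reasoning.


Spell out 'rek' and number each letter: r(1), e(2), k(3). Total: 3 letters.

3


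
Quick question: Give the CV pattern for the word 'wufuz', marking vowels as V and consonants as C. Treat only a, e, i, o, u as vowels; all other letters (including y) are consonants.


Letter mapping: w = C, u = V, f = C, u = V, z = C.

CVCVC


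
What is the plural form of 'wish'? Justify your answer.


Apply rule: Add -es (sibilant/fricative ending). 'wish' becomes 'wishes'.

wishes


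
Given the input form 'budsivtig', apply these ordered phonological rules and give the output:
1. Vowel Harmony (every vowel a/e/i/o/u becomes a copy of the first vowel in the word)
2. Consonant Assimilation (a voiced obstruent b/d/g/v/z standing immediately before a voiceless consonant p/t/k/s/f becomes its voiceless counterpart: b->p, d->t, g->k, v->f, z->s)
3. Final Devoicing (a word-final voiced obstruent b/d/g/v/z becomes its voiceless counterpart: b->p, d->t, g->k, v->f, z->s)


Starting form: 'budsivtig'
Rule 1: Vowel Harmony: all vowels become 'u' (matching first vowel). 'budsivtig' -> 'budsuvtug'
Rule 2: Consonant Assimilation: voiced obstruent before voiceless consonant becomes voiceless ('ds' -> 'ts', 'vt' -> 'ft'). 'budsuvtug' -> 'butsuftug'
Rule 3: Final Devoicing: word-final voiced obstruent 'g' becomes voiceless 'k'. 'butsuftug' -> 'butsuftuk'
Final form: 'butsuftuk'

butsuftuk


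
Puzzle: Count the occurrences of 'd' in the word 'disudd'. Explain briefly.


Letter 'd' in 'disudd': found at position(s) 1, 5, 6 = 3 occurrence(s).

3


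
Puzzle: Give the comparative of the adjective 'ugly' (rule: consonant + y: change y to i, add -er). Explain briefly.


Apply comparative formation (consonant + y: change y to i, add -er): 'ugly' -> 'uglier'.

uglier


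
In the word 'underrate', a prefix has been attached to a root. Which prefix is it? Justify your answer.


The word 'underrate' = 'under' (prefix) + 'rate' (root). The prefix is 'under'.

under


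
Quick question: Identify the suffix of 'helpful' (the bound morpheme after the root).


The word 'helpful' = 'help' (root) + '-ful' (suffix). The suffix is '-ful'.

ful


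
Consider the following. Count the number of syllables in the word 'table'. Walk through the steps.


Break 'table' into syllables: ta-ble -> ta | ble = 2 syllables

2 syllables


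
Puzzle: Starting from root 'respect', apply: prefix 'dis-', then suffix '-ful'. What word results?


Step 1: Add prefix 'dis-' to 'respect' = 'disrespect'
Step 2: Add suffix '-ful' to 'disrespect' = 'disrespectful'

disrespectful


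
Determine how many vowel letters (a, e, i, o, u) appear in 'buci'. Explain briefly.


Vowels in 'buci': u, i = 2 vowels.

2


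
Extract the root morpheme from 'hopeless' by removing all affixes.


Remove suffix '-less' from 'hopeless' to get root 'hope'.

hope


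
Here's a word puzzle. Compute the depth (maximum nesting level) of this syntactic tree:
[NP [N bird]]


Count bracket nesting levels:
'[' at pos 0: depth = 1
'[' at pos 4: depth = 2
Maximum depth reached: 2

2


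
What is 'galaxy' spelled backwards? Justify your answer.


Reverse 'galaxy' character by character: 'yxalag'.

yxalag


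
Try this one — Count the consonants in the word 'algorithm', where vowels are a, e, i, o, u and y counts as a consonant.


Consonants in 'algorithm': l, g, r, t, h, m = 6 consonants.

6


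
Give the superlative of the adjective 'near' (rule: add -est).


Apply superlative formation (add -est): 'near' -> 'nearest'.

nearest


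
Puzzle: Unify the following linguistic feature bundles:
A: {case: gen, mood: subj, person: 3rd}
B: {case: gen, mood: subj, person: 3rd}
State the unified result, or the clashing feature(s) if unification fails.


Compare features:
case: A=gen vs B=gen -> unified: gen
mood: A=subj vs B=subj -> unified: subj
person: A=3rd vs B=3rd -> unified: 3rd
No clashes found.

Unified: {case: gen, mood: subj, person: 3rd}


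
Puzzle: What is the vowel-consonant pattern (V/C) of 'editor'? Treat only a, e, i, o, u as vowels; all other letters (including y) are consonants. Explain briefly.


Letter mapping: e = V, d = C, i = V, t = C, o = V, r = C.

VCVCVC


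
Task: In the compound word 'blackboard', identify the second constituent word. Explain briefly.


Split 'blackboard' into 'black' + 'board'. The second part is 'board'.

board


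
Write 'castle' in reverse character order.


Reverse 'castle' character by character: 'eltsac'.

eltsac


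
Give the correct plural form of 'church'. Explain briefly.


Apply rule: Add -es (sibilant/fricative ending). 'church' becomes 'churches'.

churches


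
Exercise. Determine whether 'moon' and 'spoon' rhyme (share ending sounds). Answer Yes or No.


Rime (stressed vowel + following sounds) of 'moon': -oon = /uːn/
Rime of 'spoon': -oon = /uːn/
/uːn/ and /uːn/ are the same ending sound, so the words rhyme.

Yes


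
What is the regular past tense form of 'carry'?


Apply rule: Change -y to -ied. 'carry' becomes 'carried'.

carried


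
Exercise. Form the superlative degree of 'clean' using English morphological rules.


Apply superlative formation (add -est): 'clean' -> 'cleanest'.

cleanest


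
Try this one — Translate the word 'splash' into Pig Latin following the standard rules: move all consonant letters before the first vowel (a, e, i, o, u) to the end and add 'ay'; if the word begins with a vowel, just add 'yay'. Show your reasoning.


'splash': move consonant cluster 'spl' to end and add 'ay': 'ashsplay'.

ashsplay


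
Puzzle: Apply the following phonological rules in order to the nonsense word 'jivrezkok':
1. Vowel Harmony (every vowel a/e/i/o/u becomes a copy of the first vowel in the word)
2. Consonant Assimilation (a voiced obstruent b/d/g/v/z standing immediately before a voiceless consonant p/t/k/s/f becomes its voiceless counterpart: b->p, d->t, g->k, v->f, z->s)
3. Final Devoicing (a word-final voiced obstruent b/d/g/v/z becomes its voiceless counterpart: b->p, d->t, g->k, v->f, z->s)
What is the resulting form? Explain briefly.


Starting form: 'jivrezkok'
Rule 1: Vowel Harmony: all vowels become 'i' (matching first vowel). 'jivrezkok' -> 'jivrizkik'
Rule 2: Consonant Assimilation: voiced obstruent before voiceless consonant becomes voiceless ('zk' -> 'sk'). 'jivrizkik' -> 'jivriskik'
Rule 3: Final Devoicing: final consonant 'k' is not one of the voiced obstruents b/d/g/v/z. No change.
Final form: 'jivriskik'

jivriskik


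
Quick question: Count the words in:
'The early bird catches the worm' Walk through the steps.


Split into words: The | early | bird | catches | the | worm = 6 words.

6


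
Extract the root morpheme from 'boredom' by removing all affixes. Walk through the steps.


Remove suffix '-dom' from 'boredom' to get root 'bore'.

bore


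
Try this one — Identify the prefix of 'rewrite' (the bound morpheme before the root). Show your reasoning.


The word 'rewrite' = 're' (prefix) + 'write' (root). The prefix is 're'.

re


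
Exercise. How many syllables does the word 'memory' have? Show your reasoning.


Break 'memory' into syllables: mem-o-ry -> mem | o | ry = 3 syllables

3 syllables


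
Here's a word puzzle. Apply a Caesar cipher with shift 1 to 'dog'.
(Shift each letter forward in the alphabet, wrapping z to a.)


Shift each letter by 1: d -> e, o -> p, g -> h. Result: 'eph'.

eph


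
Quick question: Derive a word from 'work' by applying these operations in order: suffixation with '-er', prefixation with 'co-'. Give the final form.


Step 1: Add suffix '-er' to 'work' = 'worker'
Step 2: Add prefix 'co-' to 'worker' = 'coworker'

coworker


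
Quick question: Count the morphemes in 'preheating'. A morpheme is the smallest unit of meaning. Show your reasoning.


Decomposition: pre- (prefix) + heat (root) + -ing (suffix) = 3 morpheme(s)

3 morphemes


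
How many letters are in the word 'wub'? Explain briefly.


Spell out 'wub' and number each letter: w(1), u(2), b(3). Total: 3 letters.

3


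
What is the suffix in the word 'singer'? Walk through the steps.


The word 'singer' = 'sing' (root) + '-er' (suffix). The suffix is '-er'.

er


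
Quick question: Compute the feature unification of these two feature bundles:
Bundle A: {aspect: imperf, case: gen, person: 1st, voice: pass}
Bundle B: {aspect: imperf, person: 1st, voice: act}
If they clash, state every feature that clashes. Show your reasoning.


Compare features:
aspect: A=imperf vs B=imperf -> unified: imperf
case: A=gen vs B=_ -> unified: gen
person: A=1st vs B=1st -> unified: 1st
voice: A=pass vs B=act -> CLASH
Clash detected on feature 'voice' (pass vs act); unification fails.

CLASH on 'voice' (pass vs act)


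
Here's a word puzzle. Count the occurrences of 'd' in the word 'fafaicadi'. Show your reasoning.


Letter 'd' in 'fafaicadi': found at position(s) 8 = 1 occurrence(s).

1


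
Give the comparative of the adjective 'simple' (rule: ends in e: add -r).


Apply comparative formation (ends in e: add -r): 'simple' -> 'simpler'.

simpler


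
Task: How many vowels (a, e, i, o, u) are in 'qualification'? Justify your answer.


Vowels in 'qualification': u, a, i, i, a, i, o = 7 vowels.

7


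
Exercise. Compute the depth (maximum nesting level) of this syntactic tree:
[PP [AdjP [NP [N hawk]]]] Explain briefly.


Count bracket nesting levels:
'[' at pos 0: depth = 1
'[' at pos 4: depth = 2
'[' at pos 10: depth = 3
'[' at pos 14: depth = 4
Maximum depth reached: 4

4


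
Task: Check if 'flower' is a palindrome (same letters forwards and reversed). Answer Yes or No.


Forward: 'flower'
Reversed: 'rewolf'
They differ.

No


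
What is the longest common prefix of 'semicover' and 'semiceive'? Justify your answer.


Compare from the start: 5 characters match: 'semic'. Mismatch at position 6: 'o' vs 'e'.

semic


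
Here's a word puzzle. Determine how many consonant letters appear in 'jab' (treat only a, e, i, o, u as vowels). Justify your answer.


Consonants in 'jab': j, b = 2 consonants.

2


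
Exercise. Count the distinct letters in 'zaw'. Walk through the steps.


Unique letters in 'zaw': {a, w, z} = 3 distinct letters.

3


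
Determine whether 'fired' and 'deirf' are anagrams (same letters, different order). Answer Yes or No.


Sorted letters of 'fired': 'defir'
Sorted letters of 'deirf': 'defir'
They match.

Yes


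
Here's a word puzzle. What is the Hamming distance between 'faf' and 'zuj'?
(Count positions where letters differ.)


Alignment:
Position 1: 'f' vs 'z' = DIFFER
Position 2: 'a' vs 'u' = DIFFER
Position 3: 'f' vs 'j' = DIFFER
Total differences: 3

3


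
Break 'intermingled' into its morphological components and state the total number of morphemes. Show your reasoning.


Step 1: Identify prefix: 'inter' (meaning: between)
Step 2: Identify root: 'mingle'
Step 3: Identify suffix(es): 'ed'
Decomposition: inter- (prefix: between) + mingle (root) + -ed (suffix: past)
Total morphemes: 3

3 morphemes (inter- (prefix: between) + mingle (root) + -ed (suffix: past))


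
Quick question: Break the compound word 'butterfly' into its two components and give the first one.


Split 'butterfly' into 'butter' + 'fly'. The first part is 'butter'.

butter


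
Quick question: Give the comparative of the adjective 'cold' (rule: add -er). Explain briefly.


Apply comparative formation (add -er): 'cold' -> 'colder'.

colder


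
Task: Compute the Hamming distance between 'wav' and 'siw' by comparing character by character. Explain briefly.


Alignment:
Position 1: 'w' vs 's' = DIFFER
Position 2: 'a' vs 'i' = DIFFER
Position 3: 'v' vs 'w' = DIFFER
Total differences: 3

3


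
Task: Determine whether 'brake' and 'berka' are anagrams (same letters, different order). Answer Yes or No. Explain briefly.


Sorted letters of 'brake': 'abekr'
Sorted letters of 'berka': 'abekr'
They match.

Yes


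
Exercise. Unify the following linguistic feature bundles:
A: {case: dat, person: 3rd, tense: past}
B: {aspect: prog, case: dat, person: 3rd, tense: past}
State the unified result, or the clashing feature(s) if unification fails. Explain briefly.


Compare features:
aspect: A=_ vs B=prog -> unified: prog
case: A=dat vs B=dat -> unified: dat
person: A=3rd vs B=3rd -> unified: 3rd
tense: A=past vs B=past -> unified: past
No clashes found.

Unified: {aspect: prog, case: dat, person: 3rd, tense: past}


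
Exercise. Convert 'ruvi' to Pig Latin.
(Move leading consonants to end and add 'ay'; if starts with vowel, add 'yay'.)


'ruvi': move consonant cluster 'r' to end and add 'ay': 'uviray'.

uviray


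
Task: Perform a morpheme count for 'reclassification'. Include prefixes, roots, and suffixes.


Decomposition: re- (prefix) + class (root) + -ify (suffix) + -ation (suffix) = 4 morpheme(s)

4 morphemes


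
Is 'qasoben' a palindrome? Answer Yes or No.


Forward: 'qasoben'
Reversed: 'nebosaq'
They differ.

No


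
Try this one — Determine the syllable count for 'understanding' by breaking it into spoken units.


Break 'understanding' into syllables: un-der-stand-ing -> un | der | stand | ing = 4 syllables

4 syllables


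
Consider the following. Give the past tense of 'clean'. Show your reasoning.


Apply rule: Add -ed. 'clean' becomes 'cleaned'.

cleaned


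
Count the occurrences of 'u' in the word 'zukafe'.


Letter 'u' in 'zukafe': found at position(s) 2 = 1 occurrence(s).

1


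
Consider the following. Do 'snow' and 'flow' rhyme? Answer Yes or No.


Rime (stressed vowel + following sounds) of 'snow': -ow = /oʊ/
Rime of 'flow': -ow = /oʊ/
/oʊ/ and /oʊ/ are the same ending sound, so the words rhyme.

Yes


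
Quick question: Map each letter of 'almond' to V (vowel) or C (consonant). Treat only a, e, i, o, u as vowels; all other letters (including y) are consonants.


Letter mapping: a = V, l = C, m = C, o = V, n = C, d = C.

VCCVCC


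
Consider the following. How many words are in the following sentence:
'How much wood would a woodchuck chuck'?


Split into words: How | much | wood | would | a | woodchuck | chuck = 7 words.

7


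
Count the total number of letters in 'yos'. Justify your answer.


Spell out 'yos' and number each letter: y(1), o(2), s(3). Total: 3 letters.

3


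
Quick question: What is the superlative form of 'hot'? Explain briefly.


Apply superlative formation (double final consonant, add -est): 'hot' -> 'hottest'.

hottest


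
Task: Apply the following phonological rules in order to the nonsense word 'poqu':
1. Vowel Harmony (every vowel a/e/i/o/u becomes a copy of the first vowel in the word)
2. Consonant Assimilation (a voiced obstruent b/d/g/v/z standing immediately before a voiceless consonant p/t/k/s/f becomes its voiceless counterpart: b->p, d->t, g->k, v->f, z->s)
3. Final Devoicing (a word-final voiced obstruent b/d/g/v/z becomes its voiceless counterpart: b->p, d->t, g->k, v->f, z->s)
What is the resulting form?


Starting form: 'poqu'
Rule 1: Vowel Harmony: all vowels become 'o' (matching first vowel). 'poqu' -> 'poqo'
Rule 2: Consonant Assimilation: no voiced obstruent (b/d/g/v/z) stands immediately before a voiceless consonant (p/t/k/s/f). No change.
Rule 3: Final Devoicing: the word ends in the vowel 'o', not a consonant. No change.
Final form: 'poqo'

poqo


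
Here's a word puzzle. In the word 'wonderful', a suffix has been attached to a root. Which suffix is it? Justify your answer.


The word 'wonderful' = 'wonder' (root) + '-ful' (suffix). The suffix is '-ful'.

ful


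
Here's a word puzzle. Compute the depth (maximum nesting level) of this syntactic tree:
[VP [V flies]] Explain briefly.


Count bracket nesting levels:
'[' at pos 0: depth = 1
'[' at pos 4: depth = 2
Maximum depth reached: 2

2


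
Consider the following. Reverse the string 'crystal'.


Reverse 'crystal' character by character: 'latsyrc'.

latsyrc


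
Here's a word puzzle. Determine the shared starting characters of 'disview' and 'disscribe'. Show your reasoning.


Compare from the start: 3 characters match: 'dis'. Mismatch at position 4: 'v' vs 's'.

dis


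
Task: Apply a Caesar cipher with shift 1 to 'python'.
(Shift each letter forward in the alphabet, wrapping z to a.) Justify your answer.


Shift each letter by 1: p -> q, y -> z, t -> u, h -> i, o -> p, n -> o. Result: 'qzuipo'.

qzuipo


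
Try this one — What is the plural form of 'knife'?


Apply rule: Change -fe to -ves. 'knife' becomes 'knives'.

knives


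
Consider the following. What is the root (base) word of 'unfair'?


Remove prefix 'un' from 'unfair' to get root 'fair'.

fair


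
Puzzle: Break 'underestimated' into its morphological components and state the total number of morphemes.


Step 1: Identify prefix: 'under' (meaning: beneath/insufficient)
Step 2: Identify root: 'estimate'
Step 3: Identify suffix(es): 'ed'
Decomposition: under- (prefix: beneath/insufficient) + estimate (root) + -ed (suffix: past)
Total morphemes: 3

3 morphemes (under- (prefix: beneath/insufficient) + estimate (root) + -ed (suffix: past))


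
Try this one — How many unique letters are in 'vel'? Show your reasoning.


Unique letters in 'vel': {e, l, v} = 3 distinct letters.

3


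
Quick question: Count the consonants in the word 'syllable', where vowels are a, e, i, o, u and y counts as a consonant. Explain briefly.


Consonants in 'syllable': s, y, l, l, b, l = 6 consonants.

6


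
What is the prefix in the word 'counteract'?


The word 'counteract' = 'counter' (prefix) + 'act' (root). The prefix is 'counter'.

counter


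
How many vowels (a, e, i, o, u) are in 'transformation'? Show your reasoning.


Vowels in 'transformation': a, o, a, i, o = 5 vowels.

5


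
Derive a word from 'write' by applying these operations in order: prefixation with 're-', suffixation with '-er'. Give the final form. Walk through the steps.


Step 1: Add prefix 're-' to 'write' = 'rewrite'
Step 2: Add suffix '-er' to 'rewrite' = 'rewriter'

rewriter


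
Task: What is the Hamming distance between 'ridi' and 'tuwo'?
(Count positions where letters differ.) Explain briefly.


Alignment:
Position 1: 'r' vs 't' = DIFFER
Position 2: 'i' vs 'u' = DIFFER
Position 3: 'd' vs 'w' = DIFFER
Position 4: 'i' vs 'o' = DIFFER
Total differences: 4

4


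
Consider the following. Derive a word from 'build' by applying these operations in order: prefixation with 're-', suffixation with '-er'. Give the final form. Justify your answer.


Step 1: Add prefix 're-' to 'build' = 'rebuild'
Step 2: Add suffix '-er' to 'rebuild' = 'rebuilder'

rebuilder


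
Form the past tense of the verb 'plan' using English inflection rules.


Apply rule: Double final consonant and add -ed. 'plan' becomes 'planned'.

planned


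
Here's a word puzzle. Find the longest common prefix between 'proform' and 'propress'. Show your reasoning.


Compare from the start: 3 characters match: 'pro'. Mismatch at position 4: 'f' vs 'p'.

pro


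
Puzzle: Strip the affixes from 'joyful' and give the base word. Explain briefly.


Remove suffix '-ful' from 'joyful' to get root 'joy'.

joy


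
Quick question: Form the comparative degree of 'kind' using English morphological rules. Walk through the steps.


Apply comparative formation (add -er): 'kind' -> 'kinder'.

kinder


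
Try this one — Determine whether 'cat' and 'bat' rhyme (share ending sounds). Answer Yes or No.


Rime (stressed vowel + following sounds) of 'cat': -at = /æt/
Rime of 'bat': -at = /æt/
/æt/ and /æt/ are the same ending sound, so the words rhyme.

Yes


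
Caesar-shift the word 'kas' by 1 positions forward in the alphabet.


Shift each letter by 1: k -> l, a -> b, s -> t. Result: 'lbt'.

lbt


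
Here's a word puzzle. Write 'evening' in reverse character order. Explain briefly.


Reverse 'evening' character by character: 'gnineve'.

gnineve


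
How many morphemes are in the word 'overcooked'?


Decomposition: over- (prefix) + cook (root) + -ed (suffix) = 3 morpheme(s)

3 morphemes


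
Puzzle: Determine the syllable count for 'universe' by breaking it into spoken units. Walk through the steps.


Break 'universe' into syllables: u-ni-verse -> u | ni | verse = 3 syllables

3 syllables


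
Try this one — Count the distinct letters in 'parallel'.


Unique letters in 'parallel': {a, e, l, p, r} = 5 distinct letters.

5


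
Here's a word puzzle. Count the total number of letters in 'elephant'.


Spell out 'elephant' and number each letter: e(1), l(2), e(3), p(4), h(5), a(6), n(7), t(8). Total: 8 letters.

8


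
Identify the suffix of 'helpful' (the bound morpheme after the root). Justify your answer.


The word 'helpful' = 'help' (root) + '-ful' (suffix). The suffix is '-ful'.

ful


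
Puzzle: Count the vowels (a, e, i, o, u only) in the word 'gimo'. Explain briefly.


Vowels in 'gimo': i, o = 2 vowels.

2


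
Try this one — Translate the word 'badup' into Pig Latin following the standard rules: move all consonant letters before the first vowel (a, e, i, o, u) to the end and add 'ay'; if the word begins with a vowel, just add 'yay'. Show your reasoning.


'badup': move consonant cluster 'b' to end and add 'ay': 'adupbay'.

adupbay


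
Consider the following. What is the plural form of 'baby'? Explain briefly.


Apply rule: Change -y to -ies (consonant + y). 'baby' becomes 'babies'.

babies


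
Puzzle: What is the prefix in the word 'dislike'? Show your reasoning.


The word 'dislike' = 'dis' (prefix) + 'like' (root). The prefix is 'dis'.

dis


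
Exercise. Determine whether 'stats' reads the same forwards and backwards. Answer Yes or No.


Forward: 'stats'
Reversed: 'stats'
They are identical.

Yes


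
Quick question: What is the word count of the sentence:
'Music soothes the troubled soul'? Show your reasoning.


Split into words: Music | soothes | the | troubled | soul = 5 words.

5


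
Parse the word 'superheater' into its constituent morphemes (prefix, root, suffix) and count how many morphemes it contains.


Step 1: Identify prefix: 'super' (meaning: above)
Step 2: Identify root: 'heat'
Step 3: Identify suffix(es): 'er'
Decomposition: super- (prefix: above) + heat (root) + -er (suffix: one who)
Total morphemes: 3

3 morphemes (super- (prefix: above) + heat (root) + -er (suffix: one who))


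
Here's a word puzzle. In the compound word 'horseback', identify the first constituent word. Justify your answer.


Split 'horseback' into 'horse' + 'back'. The first part is 'horse'.

horse
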